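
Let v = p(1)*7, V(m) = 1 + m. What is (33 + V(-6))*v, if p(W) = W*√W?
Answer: 196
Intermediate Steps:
p(W) = W^(3/2)
v = 7 (v = 1^(3/2)*7 = 1*7 = 7)
(33 + V(-6))*v = (33 + (1 - 6))*7 = (33 - 5)*7 = 28*7 = 196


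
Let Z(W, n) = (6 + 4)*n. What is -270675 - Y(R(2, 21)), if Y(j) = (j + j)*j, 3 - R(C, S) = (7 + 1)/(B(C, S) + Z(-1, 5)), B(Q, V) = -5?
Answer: -548149133/2025 ≈ -2.7069e+5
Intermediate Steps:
Z(W, n) = 10*n
R(C, S) = 127/45 (R(C, S) = 3 - (7 + 1)/(-5 + 10*5) = 3 - 8/(-5 + 50) = 3 - 8/45 = 127/45)
Y(j) = 2*j² (Y(j) = (2*j)*j = 2*j²)
-270675 - Y(R(2, 21)) = -270675 - 2*(127/45)² = -270675 - 2*16129/2025 = -270675 - 1*32258/2025 = -270675 - 32258/2025 = -548149133/2025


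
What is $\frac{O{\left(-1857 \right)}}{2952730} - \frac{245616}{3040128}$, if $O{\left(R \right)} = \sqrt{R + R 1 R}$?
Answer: $- \frac{731}{9048} + \frac{4 \sqrt{53853}}{1476365} \approx -0.080163$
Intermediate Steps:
$O{\left(R \right)} = \sqrt{R + R^{2}}$ ($O{\left(R \right)} = \sqrt{R + R R} = \sqrt{R + R^{2}}$)
$\frac{O{\left(-1857 \right)}}{2952730} - \frac{245616}{3040128} = \frac{\sqrt{- 1857 \left(1 - 1857\right)}}{2952730} - \frac{245616}{3040128} = \sqrt{\left(-1857\right) \left(-1856\right)} \frac{1}{2952730} - \frac{731}{9048} = \sqrt{3446592} \cdot \frac{1}{2952730} - \frac{731}{9048} = 8 \sqrt{53853} \cdot \frac{1}{2952730} - \frac{731}{9048} = \frac{4 \sqrt{53853}}{1476365} - \frac{731}{9048} = - \frac{731}{9048} + \frac{4 \sqrt{53853}}{1476365}$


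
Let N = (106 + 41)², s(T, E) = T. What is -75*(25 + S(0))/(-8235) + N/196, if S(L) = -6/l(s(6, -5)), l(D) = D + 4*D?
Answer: 242605/2196 ≈ 110.48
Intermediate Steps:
N = 21609 (N = 147² = 21609)
l(D) = 5*D
S(L) = -⅕ (S(L) = -6/(5*6) = -6/30 = -6*1/30 = -⅕)
-75*(25 + S(0))/(-8235) + N/196 = -75*(25 - ⅕)/(-8235) + 21609/196 = -75*124/5*(-1/8235) + 21609*(1/196) = -1860*(-1/8235) + 441/4 = 124/549 + 441/4 = 242605/2196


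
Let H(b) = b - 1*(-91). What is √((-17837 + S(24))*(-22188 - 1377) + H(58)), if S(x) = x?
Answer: √419763494 ≈ 20488.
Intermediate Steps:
H(b) = 91 + b (H(b) = b + 91 = 91 + b)
√((-17837 + S(24))*(-22188 - 1377) + H(58)) = √((-17837 + 24)*(-22188 - 1377) + (91 + 58)) = √(-17813*(-23565) + 149) = √(419763345 + 149) = √419763494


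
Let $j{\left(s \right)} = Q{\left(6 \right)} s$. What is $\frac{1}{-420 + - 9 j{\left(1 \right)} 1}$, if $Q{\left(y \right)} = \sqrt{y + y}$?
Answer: $- \frac{35}{14619} + \frac{\sqrt{3}}{9746} \approx -0.0022164$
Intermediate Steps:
$Q{\left(y \right)} = \sqrt{2} \sqrt{y}$ ($Q{\left(y \right)} = \sqrt{2 y} = \sqrt{2} \sqrt{y}$)
$j{\left(s \right)} = 2 s \sqrt{3}$ ($j{\left(s \right)} = \sqrt{2} \sqrt{6} s = 2 \sqrt{3} s = 2 s \sqrt{3}$)
$\frac{1}{-420 + - 9 j{\left(1 \right)} 1} = \frac{1}{-420 + - 9 \cdot 2 \cdot 1 \sqrt{3} \cdot 1} = \frac{1}{-420 + - 9 \cdot 2 \sqrt{3} \cdot 1} = \frac{1}{-420 + - 18 \sqrt{3} \cdot 1} = \frac{1}{-420 - 18 \sqrt{3}}$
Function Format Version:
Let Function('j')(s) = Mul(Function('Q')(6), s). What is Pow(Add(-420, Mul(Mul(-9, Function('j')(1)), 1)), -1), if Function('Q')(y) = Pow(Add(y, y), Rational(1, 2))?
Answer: Add(Rational(-35, 14619), Mul(Rational(1, 9746), Pow(3, Rational(1, 2)))) ≈ -0.0022164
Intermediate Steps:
Function('Q')(y) = Mul(Pow(2, Rational(1, 2)), Pow(y, Rational(1, 2))) (Function('Q')(y) = Pow(Mul(2, y), Rational(1, 2)) = Mul(Pow(2, Rational(1, 2)), Pow(y, Rational(1, 2))))
Function('j')(s) = Mul(2, s, Pow(3, Rational(1, 2))) (Function('j')(s) = Mul(Mul(Pow(2, Rational(1, 2)), Pow(6, Rational(1, 2))), s) = Mul(Mul(2, Pow(3, Rational(1, 2))), s) = Mul(2, s, Pow(3, Rational(1, 2))))
Pow(Add(-420, Mul(Mul(-9, Function('j')(1)), 1)), -1) = Pow(Add(-420, Mul(Mul(-9, Mul(2, 1, Pow(3, Rational(1, 2)))), 1)), -1) = Pow(Add(-420, Mul(Mul(-9, Mul(2, Pow(3, Rational(1, 2)))), 1)), -1) = Pow(Add(-420, Mul(Mul(-18, Pow(3, Rational(1, 2))), 1)), -1) = Pow(Add(-420, Mul(-18, Pow(3, Rational(1, 2)))), -1)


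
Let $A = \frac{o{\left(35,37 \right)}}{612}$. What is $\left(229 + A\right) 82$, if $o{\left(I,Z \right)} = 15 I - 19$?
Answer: $\frac{2883407}{153} \approx 18846.0$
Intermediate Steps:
$o{\left(I,Z \right)} = -19 + 15 I$
$A = \frac{253}{306}$ ($A = \frac{-19 + 15 \cdot 35}{612} = \left(-19 + 525\right) \frac{1}{612} = 506 \cdot \frac{1}{612} = \frac{253}{306} \approx 0.8268$)
$\left(229 + A\right) 82 = \left(229 + \frac{253}{306}\right) 82 = \frac{70327}{306} \cdot 82 = \frac{2883407}{153}$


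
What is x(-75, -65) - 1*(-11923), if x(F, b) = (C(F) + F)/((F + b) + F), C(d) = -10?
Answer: 512706/43 ≈ 11923.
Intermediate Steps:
x(F, b) = (-10 + F)/(b + 2*F) (x(F, b) = (-10 + F)/((F + b) + F) = (-10 + F)/(b + 2*F))
x(-75, -65) - 1*(-11923) = (-10 - 75)/(-65 + 2*(-75)) - 1*(-11923) = -85/(-65 - 150) + 11923 = -85/(-215) + 11923 = -1/215*(-85) + 11923 = 17/43 + 11923 = 512706/43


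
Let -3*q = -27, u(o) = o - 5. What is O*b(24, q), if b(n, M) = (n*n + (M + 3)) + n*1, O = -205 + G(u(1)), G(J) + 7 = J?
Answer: -132192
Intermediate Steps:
u(o) = -5 + o
q = 9 (q = -1/3*(-27) = 9)
G(J) = -7 + J
O = -216 (O = -205 + (-7 + (-5 + 1)) = -205 + (-7 - 4) = -205 - 11 = -216)
b(n, M) = 3 + M + n + n**2 (b(n, M) = (n**2 + (3 + M)) + n = (3 + M + n**2) + n = 3 + M + n + n**2)
O*b(24, q) = -216*(3 + 9 + 24 + 24**2) = -216*(3 + 9 + 24 + 576) = -216*612 = -132192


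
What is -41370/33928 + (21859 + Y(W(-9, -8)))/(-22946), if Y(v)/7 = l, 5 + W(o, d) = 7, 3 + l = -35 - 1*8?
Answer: -419995839/194627972 ≈ -2.1579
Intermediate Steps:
l = -46 (l = -3 + (-35 - 1*8) = -3 + (-35 - 8) = -3 - 43 = -46)
W(o, d) = 2 (W(o, d) = -5 + 7 = 2)
Y(v) = -322 (Y(v) = 7*(-46) = -322)
-41370/33928 + (21859 + Y(W(-9, -8)))/(-22946) = -41370/33928 + (21859 - 322)/(-22946) = -41370*1/33928 + 21537*(-1/22946) = -20685/16964 - 21537/22946 = -419995839/194627972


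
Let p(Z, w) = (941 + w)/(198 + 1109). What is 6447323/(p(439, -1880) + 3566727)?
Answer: 8426651161/4661711250 ≈ 1.8076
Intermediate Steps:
p(Z, w) = 941/1307 + w/1307 (p(Z, w) = (941 + w)/1307 = (941 + w)*(1/1307) = 941/1307 + w/1307)
6447323/(p(439, -1880) + 3566727) = 6447323/((941/1307 + (1/1307)*(-1880)) + 3566727) = 6447323/((941/1307 - 1880/1307) + 3566727) = 6447323/(-939/1307 + 3566727) = 6447323/(4661711250/1307) = 6447323*(1307/4661711250) = 8426651161/4661711250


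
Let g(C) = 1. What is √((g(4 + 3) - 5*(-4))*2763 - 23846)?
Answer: √34177 ≈ 184.87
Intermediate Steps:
√((g(4 + 3) - 5*(-4))*2763 - 23846) = √((1 - 5*(-4))*2763 - 23846) = √((1 + 20)*2763 - 23846) = √(21*2763 - 23846) = √(58023 - 23846) = √34177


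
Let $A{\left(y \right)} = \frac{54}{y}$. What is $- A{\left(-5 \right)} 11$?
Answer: $\frac{594}{5} \approx 118.8$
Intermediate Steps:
$- A{\left(-5 \right)} 11 = - \frac{54}{-5} \cdot 11 = - 54 \left(- \frac{1}{5}\right) 11 = - \frac{\left(-54\right) 11}{5} = \left(-1\right) \left(- \frac{594}{5}\right) = \frac{594}{5}$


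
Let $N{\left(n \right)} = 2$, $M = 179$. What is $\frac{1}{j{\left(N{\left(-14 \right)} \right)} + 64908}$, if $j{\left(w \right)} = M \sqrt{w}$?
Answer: $\frac{32454}{2106492191} - \frac{179 \sqrt{2}}{4212984382} \approx 1.5347 \cdot 10^{-5}$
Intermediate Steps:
$j{\left(w \right)} = 179 \sqrt{w}$
$\frac{1}{j{\left(N{\left(-14 \right)} \right)} + 64908} = \frac{1}{179 \sqrt{2} + 64908} = \frac{1}{64908 + 179 \sqrt{2}}$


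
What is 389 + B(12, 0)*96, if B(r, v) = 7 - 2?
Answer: 869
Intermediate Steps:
B(r, v) = 5
389 + B(12, 0)*96 = 389 + 5*96 = 389 + 480 = 869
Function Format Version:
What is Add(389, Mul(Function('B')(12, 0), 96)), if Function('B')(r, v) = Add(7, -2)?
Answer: 869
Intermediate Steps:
Function('B')(r, v) = 5
Add(389, Mul(Function('B')(12, 0), 96)) = Add(389, Mul(5, 96)) = Add(389, 480) = 869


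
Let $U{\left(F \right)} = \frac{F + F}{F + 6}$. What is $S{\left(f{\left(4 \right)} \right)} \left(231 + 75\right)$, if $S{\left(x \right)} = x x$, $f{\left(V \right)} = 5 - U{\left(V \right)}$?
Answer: $\frac{134946}{25} \approx 5397.8$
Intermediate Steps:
$U{\left(F \right)} = \frac{2 F}{6 + F}$
$f{\left(V \right)} = 5 - \frac{2 V}{6 + V}$
$S{\left(x \right)} = x^{2}$
$S{\left(f{\left(4 \right)} \right)} \left(231 + 75\right) = \left(\frac{3 \left(10 + 4\right)}{6 + 4}\right)^{2} \left(231 + 75\right) = \left(3 \cdot \frac{1}{10} \cdot 14\right)^{2} \cdot 306 = \left(\frac{21}{5}\right)^{2} \cdot 306 = \frac{441}{25} \cdot 306 = \frac{134946}{25}$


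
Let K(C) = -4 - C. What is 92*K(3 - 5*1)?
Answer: -184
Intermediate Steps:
92*K(3 - 5*1) = 92*(-4 - (3 - 5*1)) = 92*(-4 - (3 - 5)) = 92*(-4 - 1*(-2)) = 92*(-4 + 2) = 92*(-2) = -184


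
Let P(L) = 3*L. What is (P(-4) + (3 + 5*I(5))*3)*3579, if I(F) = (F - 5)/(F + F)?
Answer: -10737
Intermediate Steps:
I(F) = (-5 + F)/(2*F) (I(F) = (-5 + F)/((2*F)) = (-5 + F)*(1/(2*F)) = (-5 + F)/(2*F))
(P(-4) + (3 + 5*I(5))*3)*3579 = (3*(-4) + (3 + 5*((½)*(-5 + 5)/5))*3)*3579 = (-12 + (3 + 5*((½)*(⅕)*0))*3)*3579 = (-12 + (3 + 5*0)*3)*3579 = (-12 + (3 + 0)*3)*3579 = (-12 + 3*3)*3579 = (-12 + 9)*3579 = -3*3579 = -10737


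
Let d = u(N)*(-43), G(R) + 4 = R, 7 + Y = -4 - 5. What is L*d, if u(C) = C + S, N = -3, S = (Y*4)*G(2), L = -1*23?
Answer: 123625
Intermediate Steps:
Y = -16 (Y = -7 + (-4 - 5) = -7 - 9 = -16)
L = -23
G(R) = -4 + R
S = 128 (S = (-16*4)*(-4 + 2) = -64*(-2) = 128)
u(C) = 128 + C (u(C) = C + 128 = 128 + C)
d = -5375 (d = (128 - 3)*(-43) = 125*(-43) = -5375)
L*d = -23*(-5375) = 123625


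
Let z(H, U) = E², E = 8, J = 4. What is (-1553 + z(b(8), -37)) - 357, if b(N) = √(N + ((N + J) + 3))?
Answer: -1846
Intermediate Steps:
b(N) = √(7 + 2*N) (b(N) = √(N + ((N + 4) + 3)) = √(N + ((4 + N) + 3)) = √(N + (7 + N)) = √(7 + 2*N))
z(H, U) = 64 (z(H, U) = 8² = 64)
(-1553 + z(b(8), -37)) - 357 = (-1553 + 64) - 357 = -1489 - 357 = -1846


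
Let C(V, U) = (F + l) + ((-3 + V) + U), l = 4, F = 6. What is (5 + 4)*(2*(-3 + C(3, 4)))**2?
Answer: 4356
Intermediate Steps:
C(V, U) = 7 + U + V (C(V, U) = (6 + 4) + ((-3 + V) + U) = 10 + (-3 + U + V) = 7 + U + V)
(5 + 4)*(2*(-3 + C(3, 4)))**2 = (5 + 4)*(2*(-3 + (7 + 4 + 3)))**2 = 9*(2*(-3 + 14))**2 = 9*(2*11)**2 = 9*22**2 = 9*484 = 4356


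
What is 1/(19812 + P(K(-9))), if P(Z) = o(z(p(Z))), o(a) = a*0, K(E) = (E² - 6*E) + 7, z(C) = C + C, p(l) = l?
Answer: 1/19812 ≈ 5.0474e-5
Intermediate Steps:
z(C) = 2*C
K(E) = 7 + E² - 6*E
o(a) = 0
P(Z) = 0
1/(19812 + P(K(-9))) = 1/(19812 + 0) = 1/19812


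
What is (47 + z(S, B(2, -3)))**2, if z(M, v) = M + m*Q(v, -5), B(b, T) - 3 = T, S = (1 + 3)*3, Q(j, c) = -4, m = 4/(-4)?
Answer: 3969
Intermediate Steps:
m = -1 (m = 4*(-1/4) = -1)
S = 12 (S = 4*3 = 12)
B(b, T) = 3 + T
z(M, v) = 4 + M (z(M, v) = M - 1*(-4) = M + 4 = 4 + M)
(47 + z(S, B(2, -3)))**2 = (47 + (4 + 12))**2 = (47 + 16)**2 = 63**2 = 3969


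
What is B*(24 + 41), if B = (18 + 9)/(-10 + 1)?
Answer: -195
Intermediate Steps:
B = -3 (B = 27/(-9) = 27*(-⅑) = -3)
B*(24 + 41) = -3*(24 + 41) = -3*65 = -195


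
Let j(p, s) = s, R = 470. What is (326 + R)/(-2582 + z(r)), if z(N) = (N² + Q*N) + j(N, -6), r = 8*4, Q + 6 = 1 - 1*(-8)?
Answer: -199/367 ≈ -0.54223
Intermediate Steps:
Q = 3 (Q = -6 + (1 - 1*(-8)) = -6 + (1 + 8) = -6 + 9 = 3)
r = 32
z(N) = -6 + N² + 3*N (z(N) = (N² + 3*N) - 6 = -6 + N² + 3*N)
(326 + R)/(-2582 + z(r)) = (326 + 470)/(-2582 + (-6 + 32² + 3*32)) = 796/(-2582 + (-6 + 1024 + 96)) = 796/(-2582 + 1114) = 796/(-1468) = 796*(-1/1468) = -199/367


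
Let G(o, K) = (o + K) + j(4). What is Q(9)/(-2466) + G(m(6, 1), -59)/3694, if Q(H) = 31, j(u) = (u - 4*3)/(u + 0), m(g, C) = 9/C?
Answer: -121373/4554702 ≈ -0.026648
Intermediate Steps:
j(u) = (-12 + u)/u (j(u) = (u - 12)/u = (-12 + u)/u)
G(o, K) = -2 + K + o (G(o, K) = (o + K) + (-12 + 4)/4 = (K + o) + (1/4)*(-8) = (K + o) - 2 = -2 + K + o)
Q(9)/(-2466) + G(m(6, 1), -59)/3694 = 31/(-2466) + (-2 - 59 + 9/1)/3694 = 31*(-1/2466) + (-2 - 59 + 9*1)*(1/3694) = -31/2466 + (-2 - 59 + 9)*(1/3694) = -31/2466 - 52*1/3694 = -31/2466 - 26/1847 = -121373/4554702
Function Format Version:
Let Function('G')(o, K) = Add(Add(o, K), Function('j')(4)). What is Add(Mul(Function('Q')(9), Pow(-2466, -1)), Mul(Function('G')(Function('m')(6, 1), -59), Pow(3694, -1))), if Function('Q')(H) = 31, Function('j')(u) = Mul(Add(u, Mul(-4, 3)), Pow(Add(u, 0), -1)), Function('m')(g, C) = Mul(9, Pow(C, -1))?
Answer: Rational(-121373, 4554702) ≈ -0.026648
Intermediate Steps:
Function('j')(u) = Mul(Pow(u, -1), Add(-12, u)) (Function('j')(u) = Mul(Add(u, -12), Pow(u, -1)) = Mul(Add(-12, u), Pow(u, -1)) = Mul(Pow(u, -1), Add(-12, u)))
Function('G')(o, K) = Add(-2, K, o) (Function('G')(o, K) = Add(Add(o, K), Mul(Pow(4, -1), Add(-12, 4))) = Add(Add(K, o), Mul(Rational(1, 4), -8)) = Add(Add(K, o), -2) = Add(-2, K, o))
Add(Mul(Function('Q')(9), Pow(-2466, -1)), Mul(Function('G')(Function('m')(6, 1), -59), Pow(3694, -1))) = Add(Mul(31, Pow(-2466, -1)), Mul(Add(-2, -59, Mul(9, Pow(1, -1))), Pow(3694, -1))) = Add(Mul(31, Rational(-1, 2466)), Mul(Add(-2, -59, Mul(9, 1)), Rational(1, 3694))) = Add(Rational(-31, 2466), Mul(Add(-2, -59, 9), Rational(1, 3694))) = Add(Rational(-31, 2466), Mul(-52, Rational(1, 3694))) = Add(Rational(-31, 2466), Rational(-26, 1847)) = Rational(-121373, 4554702)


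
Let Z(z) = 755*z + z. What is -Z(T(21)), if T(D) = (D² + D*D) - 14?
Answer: -656208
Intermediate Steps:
T(D) = -14 + 2*D² (T(D) = (D² + D²) - 14 = 2*D² - 14 = -14 + 2*D²)
Z(z) = 756*z
-Z(T(21)) = -756*(-14 + 2*21²) = -756*(-14 + 2*441) = -756*(-14 + 882) = -756*868 = -1*656208 = -656208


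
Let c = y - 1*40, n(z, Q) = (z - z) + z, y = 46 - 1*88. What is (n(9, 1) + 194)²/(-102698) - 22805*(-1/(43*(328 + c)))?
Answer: 476529772/271584861 ≈ 1.7546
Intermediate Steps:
y = -42 (y = 46 - 88 = -42)
n(z, Q) = z (n(z, Q) = 0 + z = z)
c = -82 (c = -42 - 1*40 = -42 - 40 = -82)
(n(9, 1) + 194)²/(-102698) - 22805*(-1/(43*(328 + c))) = (9 + 194)²/(-102698) - 22805*(-1/(43*(328 - 82))) = 203²*(-1/102698) - 22805/((-43*246)) = 41209*(-1/102698) - 22805/(-10578) = -41209/102698 - 22805*(-1/10578) = -41209/102698 + 22805/10578 = 476529772/271584861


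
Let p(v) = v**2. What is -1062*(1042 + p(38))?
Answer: -2640132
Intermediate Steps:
-1062*(1042 + p(38)) = -1062*(1042 + 38**2) = -1062*(1042 + 1444) = -1062*2486 = -2640132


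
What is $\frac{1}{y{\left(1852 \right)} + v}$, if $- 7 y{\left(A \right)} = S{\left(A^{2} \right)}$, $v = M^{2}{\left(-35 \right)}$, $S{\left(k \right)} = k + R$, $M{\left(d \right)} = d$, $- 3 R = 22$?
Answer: $- \frac{21}{10263965} \approx -2.046 \cdot 10^{-6}$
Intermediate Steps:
$R = - \frac{22}{3}$ ($R = \left(- \frac{1}{3}\right) 22 = - \frac{22}{3} \approx -7.3333$)
$S{\left(k \right)} = - \frac{22}{3} + k$ ($S{\left(k \right)} = k - \frac{22}{3} = - \frac{22}{3} + k$)
$v = 1225$ ($v = \left(-35\right)^{2} = 1225$)
$y{\left(A \right)} = \frac{22}{21} - \frac{A^{2}}{7}$ ($y{\left(A \right)} = - \frac{- \frac{22}{3} + A^{2}}{7} = \frac{22}{21} - \frac{A^{2}}{7}$)
$\frac{1}{y{\left(1852 \right)} + v} = \frac{1}{\left(\frac{22}{21} - \frac{1852^{2}}{7}\right) + 1225} = \frac{1}{\left(\frac{22}{21} - \frac{3429904}{7}\right) + 1225} = \frac{1}{- \frac{10289690}{21} + 1225} = \frac{1}{- \frac{10263965}{21}} = - \frac{21}{10263965}$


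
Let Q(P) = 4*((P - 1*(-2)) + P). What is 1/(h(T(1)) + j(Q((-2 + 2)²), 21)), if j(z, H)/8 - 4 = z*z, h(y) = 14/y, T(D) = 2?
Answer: 1/551 ≈ 0.0018149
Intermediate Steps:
Q(P) = 8 + 8*P (Q(P) = 4*((P + 2) + P) = 4*((2 + P) + P) = 4*(2 + 2*P) = 8 + 8*P)
j(z, H) = 32 + 8*z² (j(z, H) = 32 + 8*(z*z) = 32 + 8*z²)
1/(h(T(1)) + j(Q((-2 + 2)²), 21)) = 1/(14/2 + (32 + 8*(8 + 8*(-2 + 2)²)²)) = 1/(14*(½) + (32 + 8*(8 + 8*0²)²)) = 1/(7 + (32 + 8*(8 + 8*0)²)) = 1/(7 + (32 + 8*(8 + 0)²)) = 1/(7 + (32 + 8*8²)) = 1/(7 + (32 + 8*64)) = 1/(7 + (32 + 512)) = 1/(7 + 544) = 1/551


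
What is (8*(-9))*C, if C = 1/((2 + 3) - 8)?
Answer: 24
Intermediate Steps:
C = -⅓ (C = 1/(5 - 8) = 1/(-3) = -⅓ ≈ -0.33333)
(8*(-9))*C = (8*(-9))*(-⅓) = -72*(-⅓) = 24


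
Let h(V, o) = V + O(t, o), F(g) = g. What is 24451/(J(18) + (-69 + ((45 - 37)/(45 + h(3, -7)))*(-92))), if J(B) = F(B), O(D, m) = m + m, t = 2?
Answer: -415667/1235 ≈ -336.57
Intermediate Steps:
O(D, m) = 2*m
J(B) = B
h(V, o) = V + 2*o
24451/(J(18) + (-69 + ((45 - 37)/(45 + h(3, -7)))*(-92))) = 24451/(18 + (-69 + ((45 - 37)/(45 + (3 + 2*(-7))))*(-92))) = 24451/(18 + (-69 + (8/(45 + (3 - 14)))*(-92))) = 24451/(18 + (-69 + (8/(45 - 11))*(-92))) = 24451/(18 + (-69 + (8/34)*(-92))) = 24451/(18 + (-69 + (8*(1/34))*(-92))) = 24451/(18 + (-69 + (4/17)*(-92))) = 24451/(18 + (-69 - 368/17)) = 24451/(18 - 1541/17) = 24451/(-1235/17) = 24451*(-17/1235) = -415667/1235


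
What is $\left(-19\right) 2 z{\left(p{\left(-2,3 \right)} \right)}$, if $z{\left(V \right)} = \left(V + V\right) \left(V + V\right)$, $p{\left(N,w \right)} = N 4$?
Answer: $-9728$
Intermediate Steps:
$p{\left(N,w \right)} = 4 N$
$z{\left(V \right)} = 4 V^{2}$ ($z{\left(V \right)} = 2 V 2 V = 4 V^{2}$)
$\left(-19\right) 2 z{\left(p{\left(-2,3 \right)} \right)} = \left(-19\right) 2 \cdot 4 \left(4 \left(-2\right)\right)^{2} = - 38 \cdot 4 \left(-8\right)^{2} = - 38 \cdot 4 \cdot 64 = \left(-38\right) 256 = -9728$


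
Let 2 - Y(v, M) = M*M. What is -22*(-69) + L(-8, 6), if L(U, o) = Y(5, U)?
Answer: 1456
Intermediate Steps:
Y(v, M) = 2 - M² (Y(v, M) = 2 - M*M = 2 - M²)
L(U, o) = 2 - U²
-22*(-69) + L(-8, 6) = -22*(-69) + (2 - 1*(-8)²) = 1518 + (2 - 1*64) = 1518 + (2 - 64) = 1518 - 62 = 1456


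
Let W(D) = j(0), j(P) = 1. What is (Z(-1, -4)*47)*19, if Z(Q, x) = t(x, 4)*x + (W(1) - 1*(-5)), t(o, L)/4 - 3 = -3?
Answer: 5358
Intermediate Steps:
t(o, L) = 0 (t(o, L) = 12 + 4*(-3) = 12 - 12 = 0)
W(D) = 1
Z(Q, x) = 6 (Z(Q, x) = 0*x + (1 - 1*(-5)) = 0 + (1 + 5) = 0 + 6 = 6)
(Z(-1, -4)*47)*19 = (6*47)*19 = 282*19 = 5358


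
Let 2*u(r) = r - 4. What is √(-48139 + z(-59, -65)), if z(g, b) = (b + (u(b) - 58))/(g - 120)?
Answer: 7*I*√125909674/358 ≈ 219.4*I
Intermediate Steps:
u(r) = -2 + r/2 (u(r) = (r - 4)/2 = (-4 + r)/2 = -2 + r/2)
z(g, b) = (-60 + 3*b/2)/(-120 + g) (z(g, b) = (b + ((-2 + b/2) - 58))/(g - 120) = (b + (-60 + b/2))/(-120 + g) = (-60 + 3*b/2)/(-120 + g))
√(-48139 + z(-59, -65)) = √(-48139 + 3*(-40 - 65)/(2*(-120 - 59))) = √(-48139 + (3/2)*(-105)/(-179)) = √(-48139 + (3/2)*(-1/179)*(-105)) = √(-48139 + 315/358) = √(-17233447/358) = 7*I*√125909674/358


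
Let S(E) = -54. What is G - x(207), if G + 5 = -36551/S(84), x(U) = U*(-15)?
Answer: 203951/54 ≈ 3776.9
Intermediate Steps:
x(U) = -15*U
G = 36281/54 (G = -5 - 36551/(-54) = -5 - 36551*(-1/54) = -5 + 36551/54 = 36281/54 ≈ 671.87)
G - x(207) = 36281/54 - (-15)*207 = 36281/54 - 1*(-3105) = 36281/54 + 3105 = 203951/54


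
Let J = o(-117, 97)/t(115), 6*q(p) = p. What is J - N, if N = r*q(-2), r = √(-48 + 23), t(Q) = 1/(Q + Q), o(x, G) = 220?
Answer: 50600 + 5*I/3 ≈ 50600.0 + 1.6667*I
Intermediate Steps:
t(Q) = 1/(2*Q)
r = 5*I (r = √(-25) = 5*I ≈ 5.0*I)
q(p) = p/6
J = 50600 (J = 220/(((½)/115)) = 220/(((½)*(1/115))) = 220/(1/230) = 220*230 = 50600)
N = -5*I/3 (N = (5*I)*((⅙)*(-2)) = (5*I)*(-⅓) = -5*I/3 ≈ -1.6667*I)
J - N = 50600 - (-5)*I/3 = 50600 + 5*I/3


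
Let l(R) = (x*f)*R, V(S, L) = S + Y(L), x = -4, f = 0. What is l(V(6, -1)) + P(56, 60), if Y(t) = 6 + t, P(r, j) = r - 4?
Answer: 52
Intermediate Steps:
P(r, j) = -4 + r
V(S, L) = 6 + L + S (V(S, L) = S + (6 + L) = 6 + L + S)
l(R) = 0 (l(R) = (-4*0)*R = 0*R = 0)
l(V(6, -1)) + P(56, 60) = 0 + (-4 + 56) = 0 + 52 = 52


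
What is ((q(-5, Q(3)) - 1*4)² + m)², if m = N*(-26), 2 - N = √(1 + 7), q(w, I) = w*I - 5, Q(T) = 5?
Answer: 1224224 + 114816*√2 ≈ 1.3866e+6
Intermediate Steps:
q(w, I) = -5 + I*w (q(w, I) = I*w - 5 = -5 + I*w)
N = 2 - 2*√2 (N = 2 - √(1 + 7) = 2 - √8 = 2 - 2*√2 ≈ -0.82843)
m = -52 + 52*√2 (m = (2 - 2*√2)*(-26) = -52 + 52*√2 ≈ 21.539)
((q(-5, Q(3)) - 1*4)² + m)² = (((-5 + 5*(-5)) - 1*4)² + (-52 + 52*√2))² = (((-5 - 25) - 4)² + (-52 + 52*√2))² = ((-30 - 4)² + (-52 + 52*√2))² = ((-34)² + (-52 + 52*√2))² = (1156 + (-52 + 52*√2))² = (1104 + 52*√2)²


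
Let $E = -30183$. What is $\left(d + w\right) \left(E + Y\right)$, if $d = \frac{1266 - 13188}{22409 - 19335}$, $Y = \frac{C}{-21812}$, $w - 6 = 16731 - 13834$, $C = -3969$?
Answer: $- \frac{209540293466475}{2394646} \approx -8.7504 \cdot 10^{7}$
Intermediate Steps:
$w = 2903$ ($w = 6 + \left(16731 - 13834\right) = 6 + 2897 = 2903$)
$Y = \frac{567}{3116}$ ($Y = - \frac{3969}{-21812} = \left(-3969\right) \left(- \frac{1}{21812}\right) = \frac{567}{3116} \approx 0.18196$)
$d = - \frac{5961}{1537}$ ($d = - \frac{11922}{3074} = \left(-11922\right) \frac{1}{3074} = - \frac{5961}{1537} \approx -3.8783$)
$\left(d + w\right) \left(E + Y\right) = \left(- \frac{5961}{1537} + 2903\right) \left(-30183 + \frac{567}{3116}\right) = \frac{4455950}{1537} \left(- \frac{94049661}{3116}\right) = - \frac{209540293466475}{2394646}$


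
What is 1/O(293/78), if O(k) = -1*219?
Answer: -1/219 ≈ -0.0045662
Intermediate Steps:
O(k) = -219
1/O(293/78) = 1/(-219) = -1/219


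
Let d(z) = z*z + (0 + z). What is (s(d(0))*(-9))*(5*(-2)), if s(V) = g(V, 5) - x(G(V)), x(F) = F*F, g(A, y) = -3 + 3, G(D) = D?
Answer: 0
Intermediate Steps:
d(z) = z + z**2 (d(z) = z**2 + z = z + z**2)
g(A, y) = 0
x(F) = F**2
s(V) = -V**2 (s(V) = 0 - V**2 = -V**2)
(s(d(0))*(-9))*(5*(-2)) = (-(0*(1 + 0))**2*(-9))*(5*(-2)) = (-(0*1)**2*(-9))*(-10) = (-1*0**2*(-9))*(-10) = (-1*0*(-9))*(-10) = (0*(-9))*(-10) = 0*(-10) = 0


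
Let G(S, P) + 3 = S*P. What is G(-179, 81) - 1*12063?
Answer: -26565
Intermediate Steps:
G(S, P) = -3 + P*S (G(S, P) = -3 + S*P = -3 + P*S)
G(-179, 81) - 1*12063 = (-3 + 81*(-179)) - 1*12063 = (-3 - 14499) - 12063 = -14502 - 12063 = -26565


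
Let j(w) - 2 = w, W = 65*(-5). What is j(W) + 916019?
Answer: 915696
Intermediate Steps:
W = -325
j(w) = 2 + w
j(W) + 916019 = (2 - 325) + 916019 = -323 + 916019 = 915696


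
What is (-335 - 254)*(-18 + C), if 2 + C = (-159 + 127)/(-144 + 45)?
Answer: 1147372/99 ≈ 11590.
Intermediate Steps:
C = -166/99 (C = -2 + (-159 + 127)/(-144 + 45) = -2 - 32/(-99) = -2 - 32*(-1/99) = -2 + 32/99 = -166/99 ≈ -1.6768)
(-335 - 254)*(-18 + C) = (-335 - 254)*(-18 - 166/99) = -589*(-1948/99) = 1147372/99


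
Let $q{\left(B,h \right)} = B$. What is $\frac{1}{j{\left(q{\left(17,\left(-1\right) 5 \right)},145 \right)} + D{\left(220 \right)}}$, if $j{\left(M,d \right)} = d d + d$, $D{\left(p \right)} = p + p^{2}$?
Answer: $\frac{1}{69790} \approx 1.4329 \cdot 10^{-5}$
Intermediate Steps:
$j{\left(M,d \right)} = d + d^{2}$ ($j{\left(M,d \right)} = d^{2} + d = d + d^{2}$)
$\frac{1}{j{\left(q{\left(17,\left(-1\right) 5 \right)},145 \right)} + D{\left(220 \right)}} = \frac{1}{145 \left(1 + 145\right) + 220 \left(1 + 220\right)} = \frac{1}{145 \cdot 146 + 220 \cdot 221} = \frac{1}{21170 + 48620} = \frac{1}{69790}$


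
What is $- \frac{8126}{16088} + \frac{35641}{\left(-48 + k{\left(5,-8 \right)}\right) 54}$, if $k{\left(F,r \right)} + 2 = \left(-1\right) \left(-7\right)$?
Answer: $- \frac{148065245}{9339084} \approx -15.854$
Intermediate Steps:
$k{\left(F,r \right)} = 5$ ($k{\left(F,r \right)} = -2 - -7 = -2 + 7 = 5$)
$- \frac{8126}{16088} + \frac{35641}{\left(-48 + k{\left(5,-8 \right)}\right) 54} = - \frac{8126}{16088} + \frac{35641}{\left(-48 + 5\right) 54} = \left(-8126\right) \frac{1}{16088} + \frac{35641}{\left(-43\right) 54} = - \frac{4063}{8044} + \frac{35641}{-2322} = - \frac{4063}{8044} + 35641 \left(- \frac{1}{2322}\right) = - \frac{4063}{8044} - \frac{35641}{2322} = - \frac{148065245}{9339084}$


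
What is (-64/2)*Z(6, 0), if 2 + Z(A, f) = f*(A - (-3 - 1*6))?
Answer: 64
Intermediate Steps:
Z(A, f) = -2 + f*(9 + A) (Z(A, f) = -2 + f*(A - (-3 - 1*6)) = -2 + f*(A - (-3 - 6)) = -2 + f*(A - 1*(-9)) = -2 + f*(A + 9) = -2 + f*(9 + A))
(-64/2)*Z(6, 0) = (-64/2)*(-2 + 9*0 + 6*0) = (-64/2)*(-2 + 0 + 0) = -32*1*(-2) = -32*(-2) = 64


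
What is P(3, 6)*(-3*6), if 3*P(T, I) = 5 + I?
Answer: -66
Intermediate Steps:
P(T, I) = 5/3 + I/3 (P(T, I) = (5 + I)/3 = 5/3 + I/3)
P(3, 6)*(-3*6) = (5/3 + (⅓)*6)*(-3*6) = (5/3 + 2)*(-18) = (11/3)*(-18) = -66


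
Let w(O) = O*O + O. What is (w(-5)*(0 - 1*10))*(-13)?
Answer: 2600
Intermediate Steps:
w(O) = O + O² (w(O) = O² + O = O + O²)
(w(-5)*(0 - 1*10))*(-13) = ((-5*(1 - 5))*(0 - 1*10))*(-13) = ((-5*(-4))*(0 - 10))*(-13) = (20*(-10))*(-13) = -200*(-13) = 2600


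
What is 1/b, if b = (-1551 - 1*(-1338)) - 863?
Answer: -1/1076 ≈ -0.00092937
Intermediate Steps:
b = -1076 (b = (-1551 + 1338) - 863 = -213 - 863 = -1076)
1/b = 1/(-1076) = -1/1076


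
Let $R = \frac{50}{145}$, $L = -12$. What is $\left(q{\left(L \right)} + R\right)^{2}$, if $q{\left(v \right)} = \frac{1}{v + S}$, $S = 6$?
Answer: $\frac{961}{30276} \approx 0.031741$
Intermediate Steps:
$R = \frac{10}{29}$ ($R = 50 \cdot \frac{1}{145} = \frac{10}{29} \approx 0.34483$)
$q{\left(v \right)} = \frac{1}{6 + v}$ ($q{\left(v \right)} = \frac{1}{v + 6} = \frac{1}{6 + v}$)
$\left(q{\left(L \right)} + R\right)^{2} = \left(\frac{1}{6 - 12} + \frac{10}{29}\right)^{2} = \left(\frac{1}{-6} + \frac{10}{29}\right)^{2} = \left(- \frac{1}{6} + \frac{10}{29}\right)^{2} = \left(\frac{31}{174}\right)^{2} = \frac{961}{30276}$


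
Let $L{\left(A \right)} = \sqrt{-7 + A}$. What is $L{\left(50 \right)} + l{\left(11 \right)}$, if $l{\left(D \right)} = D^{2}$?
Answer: $121 + \sqrt{43} \approx 127.56$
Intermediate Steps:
$L{\left(50 \right)} + l{\left(11 \right)} = \sqrt{-7 + 50} + 11^{2} = \sqrt{43} + 121 = 121 + \sqrt{43}$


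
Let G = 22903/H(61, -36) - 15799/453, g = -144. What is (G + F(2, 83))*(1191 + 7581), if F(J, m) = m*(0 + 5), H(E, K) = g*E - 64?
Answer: 1106160273919/334012 ≈ 3.3117e+6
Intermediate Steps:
H(E, K) = -64 - 144*E (H(E, K) = -144*E - 64 = -64 - 144*E)
F(J, m) = 5*m (F(J, m) = m*5 = 5*m)
G = -150164611/4008144 (G = 22903/(-64 - 144*61) - 15799/453 = 22903/(-64 - 8784) - 15799*1/453 = 22903/(-8848) - 15799/453 = 22903*(-1/8848) - 15799/453 = -22903/8848 - 15799/453 = -150164611/4008144 ≈ -37.465)
(G + F(2, 83))*(1191 + 7581) = (-150164611/4008144 + 5*83)*(1191 + 7581) = (-150164611/4008144 + 415)*8772 = (1513215149/4008144)*8772 = 1106160273919/334012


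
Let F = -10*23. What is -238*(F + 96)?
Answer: 31892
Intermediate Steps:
F = -230
-238*(F + 96) = -238*(-230 + 96) = -238*(-134) = 31892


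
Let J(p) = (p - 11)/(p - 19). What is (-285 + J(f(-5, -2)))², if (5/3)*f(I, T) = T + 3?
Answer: 42797764/529 ≈ 80903.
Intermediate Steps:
f(I, T) = 9/5 + 3*T/5 (f(I, T) = 3*(T + 3)/5 = 3*(3 + T)/5 = 9/5 + 3*T/5)
J(p) = (-11 + p)/(-19 + p)
(-285 + J(f(-5, -2)))² = (-285 + (-11 + (9/5 + (⅗)*(-2)))/(-19 + (9/5 + (⅗)*(-2))))² = (-285 + (-11 + (9/5 - 6/5))/(-19 + (9/5 - 6/5)))² = (-285 + (-11 + ⅗)/(-19 + ⅗))² = (-285 - 52/5/(-92/5))² = (-285 - 5/92*(-52/5))² = (-285 + 13/23)² = (-6542/23)² = 42797764/529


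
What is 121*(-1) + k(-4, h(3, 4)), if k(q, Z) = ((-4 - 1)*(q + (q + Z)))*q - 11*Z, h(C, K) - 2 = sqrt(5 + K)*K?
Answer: -155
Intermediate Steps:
h(C, K) = 2 + K*sqrt(5 + K) (h(C, K) = 2 + sqrt(5 + K)*K = 2 + K*sqrt(5 + K))
k(q, Z) = -11*Z + q*(-10*q - 5*Z) (k(q, Z) = (-5*(q + (Z + q)))*q - 11*Z = (-5*(Z + 2*q))*q - 11*Z = (-10*q - 5*Z)*q - 11*Z = q*(-10*q - 5*Z) - 11*Z = -11*Z + q*(-10*q - 5*Z))
121*(-1) + k(-4, h(3, 4)) = 121*(-1) + (-11*(2 + 4*sqrt(5 + 4)) - 10*(-4)**2 - 5*(2 + 4*sqrt(5 + 4))*(-4)) = -121 + (-11*(2 + 4*sqrt(9)) - 10*16 - 5*(2 + 4*sqrt(9))*(-4)) = -121 + (-11*(2 + 4*3) - 160 - 5*(2 + 4*3)*(-4)) = -121 + (-11*(2 + 12) - 160 - 5*(2 + 12)*(-4)) = -121 + (-11*14 - 160 - 5*14*(-4)) = -121 + (-154 - 160 + 280) = -121 - 34 = -155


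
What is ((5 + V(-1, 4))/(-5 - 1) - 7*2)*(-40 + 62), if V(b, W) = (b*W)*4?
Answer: -803/3 ≈ -267.67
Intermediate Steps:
V(b, W) = 4*W*b (V(b, W) = (W*b)*4 = 4*W*b)
((5 + V(-1, 4))/(-5 - 1) - 7*2)*(-40 + 62) = ((5 + 4*4*(-1))/(-5 - 1) - 7*2)*(-40 + 62) = ((5 - 16)/(-6) - 14)*22 = (-11*(-⅙) - 14)*22 = (11/6 - 14)*22 = -73/6*22 = -803/3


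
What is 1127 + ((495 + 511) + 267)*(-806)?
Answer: -1024911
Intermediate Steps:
1127 + ((495 + 511) + 267)*(-806) = 1127 + (1006 + 267)*(-806) = 1127 + 1273*(-806) = 1127 - 1026038 = -1024911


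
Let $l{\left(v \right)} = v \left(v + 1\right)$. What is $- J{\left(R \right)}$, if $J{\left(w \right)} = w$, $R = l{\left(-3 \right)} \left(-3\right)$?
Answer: $18$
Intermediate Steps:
$l{\left(v \right)} = v \left(1 + v\right)$
$R = -18$ ($R = - 3 \left(1 - 3\right) \left(-3\right) = \left(-3\right) \left(-2\right) \left(-3\right) = 6 \left(-3\right) = -18$)
$- J{\left(R \right)} = \left(-1\right) \left(-18\right) = 18$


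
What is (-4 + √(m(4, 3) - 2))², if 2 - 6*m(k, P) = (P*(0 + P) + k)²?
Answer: (24 - I*√1074)²/36 ≈ -13.833 - 43.696*I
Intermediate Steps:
m(k, P) = ⅓ - (k + P²)²/6 (m(k, P) = ⅓ - (P*(0 + P) + k)²/6 = ⅓ - (P*P + k)²/6 = ⅓ - (P² + k)²/6 = ⅓ - (k + P²)²/6)
(-4 + √(m(4, 3) - 2))² = (-4 + √((⅓ - (4 + 3²)²/6) - 2))² = (-4 + √((⅓ - (4 + 9)²/6) - 2))² = (-4 + √((⅓ - ⅙*13²) - 2))² = (-4 + √((⅓ - ⅙*169) - 2))² = (-4 + √((⅓ - 169/6) - 2))² = (-4 + √(-167/6 - 2))² = (-4 + √(-179/6))² = (-4 + I*√1074/6)²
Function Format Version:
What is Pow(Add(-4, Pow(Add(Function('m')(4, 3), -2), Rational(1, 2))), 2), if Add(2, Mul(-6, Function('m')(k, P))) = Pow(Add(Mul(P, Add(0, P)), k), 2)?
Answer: Mul(Rational(1, 36), Pow(Add(24, Mul(-1, I, Pow(1074, Rational(1, 2)))), 2)) ≈ Add(-13.833, Mul(-43.696, I))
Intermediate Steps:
Function('m')(k, P) = Add(Rational(1, 3), Mul(Rational(-1, 6), Pow(Add(k, Pow(P, 2)), 2))) (Function('m')(k, P) = Add(Rational(1, 3), Mul(Rational(-1, 6), Pow(Add(Mul(P, Add(0, P)), k), 2))) = Add(Rational(1, 3), Mul(Rational(-1, 6), Pow(Add(Mul(P, P), k), 2))) = Add(Rational(1, 3), Mul(Rational(-1, 6), Pow(Add(Pow(P, 2), k), 2))) = Add(Rational(1, 3), Mul(Rational(-1, 6), Pow(Add(k, Pow(P, 2)), 2))))
Pow(Add(-4, Pow(Add(Function('m')(4, 3), -2), Rational(1, 2))), 2) = Pow(Add(-4, Pow(Add(Add(Rational(1, 3), Mul(Rational(-1, 6), Pow(Add(4, Pow(3, 2)), 2))), -2), Rational(1, 2))), 2) = Pow(Add(-4, Pow(Add(Add(Rational(1, 3), Mul(Rational(-1, 6), Pow(Add(4, 9), 2))), -2), Rational(1, 2))), 2) = Pow(Add(-4, Pow(Add(Add(Rational(1, 3), Mul(Rational(-1, 6), Pow(13, 2))), -2), Rational(1, 2))), 2) = Pow(Add(-4, Pow(Add(Add(Rational(1, 3), Mul(Rational(-1, 6), 169)), -2), Rational(1, 2))), 2) = Pow(Add(-4, Pow(Add(Add(Rational(1, 3), Rational(-169, 6)), -2), Rational(1, 2))), 2) = Pow(Add(-4, Pow(Add(Rational(-167, 6), -2), Rational(1, 2))), 2) = Pow(Add(-4, Pow(Rational(-179, 6), Rational(1, 2))), 2) = Pow(Add(-4, Mul(Rational(1, 6), I, Pow(1074, Rational(1, 2)))), 2)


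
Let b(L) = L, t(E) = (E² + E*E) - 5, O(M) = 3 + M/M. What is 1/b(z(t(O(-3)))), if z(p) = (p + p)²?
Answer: 1/2916 ≈ 0.00034294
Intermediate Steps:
O(M) = 4 (O(M) = 3 + 1 = 4)
t(E) = -5 + 2*E² (t(E) = (E² + E²) - 5 = 2*E² - 5 = -5 + 2*E²)
z(p) = 4*p² (z(p) = (2*p)² = 4*p²)
1/b(z(t(O(-3)))) = 1/(4*(-5 + 2*4²)²) = 1/(4*(-5 + 2*16)²) = 1/(4*(-5 + 32)²) = 1/(4*27²) = 1/(4*729) = 1/2916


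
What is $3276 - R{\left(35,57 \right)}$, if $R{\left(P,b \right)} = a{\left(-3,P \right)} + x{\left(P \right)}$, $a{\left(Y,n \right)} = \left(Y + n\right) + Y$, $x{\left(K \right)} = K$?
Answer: $3212$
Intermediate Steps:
$a{\left(Y,n \right)} = n + 2 Y$
$R{\left(P,b \right)} = -6 + 2 P$ ($R{\left(P,b \right)} = \left(P + 2 \left(-3\right)\right) + P = \left(P - 6\right) + P = \left(-6 + P\right) + P = -6 + 2 P$)
$3276 - R{\left(35,57 \right)} = 3276 - \left(-6 + 2 \cdot 35\right) = 3276 - \left(-6 + 70\right) = 3276 - 64 = 3212$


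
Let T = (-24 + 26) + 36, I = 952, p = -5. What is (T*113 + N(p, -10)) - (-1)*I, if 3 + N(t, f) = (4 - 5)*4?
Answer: 5239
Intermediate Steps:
N(t, f) = -7 (N(t, f) = -3 + (4 - 5)*4 = -3 - 1*4 = -3 - 4 = -7)
T = 38 (T = 2 + 36 = 38)
(T*113 + N(p, -10)) - (-1)*I = (38*113 - 7) - (-1)*952 = (4294 - 7) - 1*(-952) = 4287 + 952 = 5239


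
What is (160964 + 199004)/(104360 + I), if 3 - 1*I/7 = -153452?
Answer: 359968/1178545 ≈ 0.30543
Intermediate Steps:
I = 1074185 (I = 21 - 7*(-153452) = 21 + 1074164 = 1074185)
(160964 + 199004)/(104360 + I) = (160964 + 199004)/(104360 + 1074185) = 359968/1178545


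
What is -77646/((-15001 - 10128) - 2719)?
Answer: 38823/13924 ≈ 2.7882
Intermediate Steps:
-77646/((-15001 - 10128) - 2719) = -77646/(-25129 - 2719) = -77646/(-27848) = -77646*(-1/27848) = 38823/13924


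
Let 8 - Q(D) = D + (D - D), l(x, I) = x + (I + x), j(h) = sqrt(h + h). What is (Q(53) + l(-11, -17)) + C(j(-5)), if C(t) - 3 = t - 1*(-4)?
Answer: -77 + I*sqrt(10) ≈ -77.0 + 3.1623*I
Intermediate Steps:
j(h) = sqrt(2)*sqrt(h) (j(h) = sqrt(2*h) = sqrt(2)*sqrt(h))
C(t) = 7 + t (C(t) = 3 + (t - 1*(-4)) = 3 + (t + 4) = 3 + (4 + t) = 7 + t)
l(x, I) = I + 2*x
Q(D) = 8 - D (Q(D) = 8 - (D + (D - D)) = 8 - (D + 0) = 8 - D)
(Q(53) + l(-11, -17)) + C(j(-5)) = ((8 - 1*53) + (-17 + 2*(-11))) + (7 + sqrt(2)*sqrt(-5)) = ((8 - 53) + (-17 - 22)) + (7 + sqrt(2)*(I*sqrt(5))) = (-45 - 39) + (7 + I*sqrt(10)) = -84 + (7 + I*sqrt(10)) = -77 + I*sqrt(10)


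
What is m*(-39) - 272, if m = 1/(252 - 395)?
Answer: -2989/11 ≈ -271.73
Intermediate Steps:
m = -1/143 (m = 1/(-143) = -1/143 ≈ -0.0069930)
m*(-39) - 272 = -1/143*(-39) - 272 = 3/11 - 272 = -2989/11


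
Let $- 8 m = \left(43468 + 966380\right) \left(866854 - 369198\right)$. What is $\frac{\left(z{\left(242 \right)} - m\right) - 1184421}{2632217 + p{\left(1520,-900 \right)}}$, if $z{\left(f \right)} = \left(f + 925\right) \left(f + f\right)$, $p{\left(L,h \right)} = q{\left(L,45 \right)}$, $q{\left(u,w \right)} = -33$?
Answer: $\frac{62818994943}{2632184} \approx 23866.0$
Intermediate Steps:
$m = -62819614536$ ($m = - \frac{\left(43468 + 966380\right) \left(866854 - 369198\right)}{8} = - \frac{1009848 \cdot 497656}{8} = \left(- \frac{1}{8}\right) 502556916288 = -62819614536$)
$p{\left(L,h \right)} = -33$
$z{\left(f \right)} = 2 f \left(925 + f\right)$ ($z{\left(f \right)} = \left(925 + f\right) 2 f = 2 f \left(925 + f\right)$)
$\frac{\left(z{\left(242 \right)} - m\right) - 1184421}{2632217 + p{\left(1520,-900 \right)}} = \frac{\left(2 \cdot 242 \left(925 + 242\right) - -62819614536\right) - 1184421}{2632217 - 33} = \frac{\left(2 \cdot 242 \cdot 1167 + 62819614536\right) - 1184421}{2632184} = \left(\left(564828 + 62819614536\right) - 1184421\right) \frac{1}{2632184} = \left(62820179364 - 1184421\right) \frac{1}{2632184} = 62818994943 \cdot \frac{1}{2632184} = \frac{62818994943}{2632184}$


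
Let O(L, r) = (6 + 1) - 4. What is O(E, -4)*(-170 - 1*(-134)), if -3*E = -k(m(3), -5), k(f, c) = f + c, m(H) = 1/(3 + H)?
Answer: -108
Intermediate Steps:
k(f, c) = c + f
E = -29/18 (E = -(-1)*(-5 + 1/(3 + 3))/3 = -(-1)*(-5 + 1/6)/3 = -(-1)*(-29)/(3*6) = -1/3*29/6 = -29/18 ≈ -1.6111)
O(L, r) = 3 (O(L, r) = 7 - 4 = 3)
O(E, -4)*(-170 - 1*(-134)) = 3*(-170 - 1*(-134)) = 3*(-170 + 134) = 3*(-36) = -108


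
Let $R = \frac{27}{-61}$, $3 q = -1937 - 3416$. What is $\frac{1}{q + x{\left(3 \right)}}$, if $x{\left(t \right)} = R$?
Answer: $- \frac{183}{326614} \approx -0.00056029$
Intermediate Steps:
$q = - \frac{5353}{3}$ ($q = \frac{-1937 - 3416}{3} = \frac{1}{3} \left(-5353\right) = - \frac{5353}{3} \approx -1784.3$)
$R = - \frac{27}{61}$ ($R = 27 \left(- \frac{1}{61}\right) = - \frac{27}{61} \approx -0.44262$)
$x{\left(t \right)} = - \frac{27}{61}$
$\frac{1}{q + x{\left(3 \right)}} = \frac{1}{- \frac{5353}{3} - \frac{27}{61}} = \frac{1}{- \frac{326614}{183}} = - \frac{183}{326614}$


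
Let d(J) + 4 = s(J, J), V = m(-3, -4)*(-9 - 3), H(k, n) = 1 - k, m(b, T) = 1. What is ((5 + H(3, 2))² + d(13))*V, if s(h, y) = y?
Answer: -216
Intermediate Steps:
V = -12 (V = 1*(-9 - 3) = 1*(-12) = -12)
d(J) = -4 + J
((5 + H(3, 2))² + d(13))*V = ((5 + (1 - 1*3))² + (-4 + 13))*(-12) = ((5 + (1 - 3))² + 9)*(-12) = ((5 - 2)² + 9)*(-12) = (3² + 9)*(-12) = (9 + 9)*(-12) = 18*(-12) = -216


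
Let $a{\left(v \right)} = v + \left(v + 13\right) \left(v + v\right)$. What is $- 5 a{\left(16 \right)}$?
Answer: $-4720$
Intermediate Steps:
$a{\left(v \right)} = v + 2 v \left(13 + v\right)$ ($a{\left(v \right)} = v + \left(13 + v\right) 2 v = v + 2 v \left(13 + v\right)$)
$- 5 a{\left(16 \right)} = - 5 \cdot 16 \left(27 + 2 \cdot 16\right) = - 5 \cdot 16 \left(27 + 32\right) = - 5 \cdot 16 \cdot 59 = \left(-5\right) 944 = -4720$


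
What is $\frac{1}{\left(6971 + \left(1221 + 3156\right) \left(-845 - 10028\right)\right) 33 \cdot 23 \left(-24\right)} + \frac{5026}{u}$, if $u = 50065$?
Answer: $\frac{871300199367293}{8679197071393200} \approx 0.10039$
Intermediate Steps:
$\frac{1}{\left(6971 + \left(1221 + 3156\right) \left(-845 - 10028\right)\right) 33 \cdot 23 \left(-24\right)} + \frac{5026}{u} = \frac{1}{\left(6971 + \left(1221 + 3156\right) \left(-845 - 10028\right)\right) 33 \cdot 23 \left(-24\right)} + \frac{5026}{50065} = \frac{1}{\left(6971 + 4377 \left(-10873\right)\right) 759 \left(-24\right)} + 5026 \cdot \frac{1}{50065} = \frac{1}{\left(6971 - 47591121\right) \left(-18216\right)} + \frac{5026}{50065} = \frac{1}{-47584150} \left(- \frac{1}{18216}\right) + \frac{5026}{50065} = \left(- \frac{1}{47584150}\right) \left(- \frac{1}{18216}\right) + \frac{5026}{50065} = \frac{1}{866792876400} + \frac{5026}{50065} = \frac{871300199367293}{8679197071393200}$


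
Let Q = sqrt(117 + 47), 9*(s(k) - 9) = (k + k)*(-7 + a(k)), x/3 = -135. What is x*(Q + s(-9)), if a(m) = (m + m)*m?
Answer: 121905 - 810*sqrt(41) ≈ 1.1672e+5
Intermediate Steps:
x = -405 (x = 3*(-135) = -405)
a(m) = 2*m**2 (a(m) = (2*m)*m = 2*m**2)
s(k) = 9 + 2*k*(-7 + 2*k**2)/9 (s(k) = 9 + ((k + k)*(-7 + 2*k**2))/9 = 9 + ((2*k)*(-7 + 2*k**2))/9 = 9 + (2*k*(-7 + 2*k**2))/9 = 9 + 2*k*(-7 + 2*k**2)/9)
Q = 2*sqrt(41) (Q = sqrt(164) = 2*sqrt(41) ≈ 12.806)
x*(Q + s(-9)) = -405*(2*sqrt(41) + (9 - 14/9*(-9) + (4/9)*(-9)**3)) = -405*(2*sqrt(41) + (9 + 14 + (4/9)*(-729))) = -405*(2*sqrt(41) + (9 + 14 - 324)) = -405*(2*sqrt(41) - 301) = -405*(-301 + 2*sqrt(41)) = 121905 - 810*sqrt(41)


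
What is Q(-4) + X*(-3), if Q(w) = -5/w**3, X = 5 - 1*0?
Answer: -955/64 ≈ -14.922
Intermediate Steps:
X = 5 (X = 5 + 0 = 5)
Q(w) = -5/w**3
Q(-4) + X*(-3) = -5/(-4)**3 + 5*(-3) = -5*(-1/64) - 15 = 5/64 - 15 = -955/64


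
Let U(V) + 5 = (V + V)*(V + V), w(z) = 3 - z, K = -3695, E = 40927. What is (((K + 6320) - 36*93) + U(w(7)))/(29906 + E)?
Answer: -664/70833 ≈ -0.0093742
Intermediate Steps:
U(V) = -5 + 4*V**2 (U(V) = -5 + (V + V)*(V + V) = -5 + (2*V)*(2*V) = -5 + 4*V**2)
(((K + 6320) - 36*93) + U(w(7)))/(29906 + E) = (((-3695 + 6320) - 36*93) + (-5 + 4*(3 - 1*7)**2))/(29906 + 40927) = ((2625 - 3348) + (-5 + 4*(3 - 7)**2))/70833 = (-723 + (-5 + 4*(-4)**2))*(1/70833) = (-723 + (-5 + 4*16))*(1/70833) = (-723 + (-5 + 64))*(1/70833) = (-723 + 59)*(1/70833) = -664*1/70833 = -664/70833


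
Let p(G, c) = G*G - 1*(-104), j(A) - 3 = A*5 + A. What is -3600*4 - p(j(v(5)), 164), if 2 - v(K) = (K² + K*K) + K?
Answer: -113729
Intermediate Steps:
v(K) = 2 - K - 2*K² (v(K) = 2 - ((K² + K*K) + K) = 2 - ((K² + K²) + K) = 2 - (2*K² + K) = 2 - (K + 2*K²) = 2 + (-K - 2*K²) = 2 - K - 2*K²)
j(A) = 3 + 6*A (j(A) = 3 + (A*5 + A) = 3 + (5*A + A) = 3 + 6*A)
p(G, c) = 104 + G² (p(G, c) = G² + 104 = 104 + G²)
-3600*4 - p(j(v(5)), 164) = -3600*4 - (104 + (3 + 6*(2 - 1*5 - 2*5²))²) = -14400 - (104 + (3 + 6*(2 - 5 - 2*25))²) = -14400 - (104 + (3 + 6*(2 - 5 - 50))²) = -14400 - (104 + (3 + 6*(-53))²) = -14400 - (104 + (3 - 318)²) = -14400 - (104 + (-315)²) = -14400 - (104 + 99225) = -14400 - 1*99329 = -14400 - 99329 = -113729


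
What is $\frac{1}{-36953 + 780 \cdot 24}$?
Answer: $- \frac{1}{18233} \approx -5.4846 \cdot 10^{-5}$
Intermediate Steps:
$\frac{1}{-36953 + 780 \cdot 24} = \frac{1}{-36953 + 18720} = \frac{1}{-18233} = - \frac{1}{18233}$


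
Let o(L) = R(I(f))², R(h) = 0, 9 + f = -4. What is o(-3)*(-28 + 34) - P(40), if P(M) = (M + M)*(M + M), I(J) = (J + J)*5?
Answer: -6400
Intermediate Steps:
f = -13 (f = -9 - 4 = -13)
I(J) = 10*J (I(J) = (2*J)*5 = 10*J)
o(L) = 0 (o(L) = 0² = 0)
P(M) = 4*M² (P(M) = (2*M)*(2*M) = 4*M²)
o(-3)*(-28 + 34) - P(40) = 0*(-28 + 34) - 4*40² = 0*6 - 4*1600 = 0 - 1*6400 = 0 - 6400 = -6400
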